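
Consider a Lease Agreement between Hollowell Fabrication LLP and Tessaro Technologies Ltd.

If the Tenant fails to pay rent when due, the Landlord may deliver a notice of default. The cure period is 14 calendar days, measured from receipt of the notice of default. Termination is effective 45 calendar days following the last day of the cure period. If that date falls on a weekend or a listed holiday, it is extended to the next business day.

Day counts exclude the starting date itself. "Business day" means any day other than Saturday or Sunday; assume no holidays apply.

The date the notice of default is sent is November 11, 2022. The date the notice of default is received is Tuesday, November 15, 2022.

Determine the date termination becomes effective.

The last day of the cure period: 14 calendar days after November 15, 2022 is November 29, 2022.
The date termination becomes effective: 45 calendar days after November 29, 2022 is January 13, 2023. January 13, 2023 is a Friday, so no roll-forward applies.

January 13, 2023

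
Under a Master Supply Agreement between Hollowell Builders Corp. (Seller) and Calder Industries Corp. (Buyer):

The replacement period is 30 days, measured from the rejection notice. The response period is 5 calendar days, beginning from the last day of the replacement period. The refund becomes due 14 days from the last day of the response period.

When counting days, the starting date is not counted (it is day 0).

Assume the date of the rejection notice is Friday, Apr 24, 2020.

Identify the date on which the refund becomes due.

Jun 12, 2020

Adding 30 calendar days to Apr 24, 2020 gives May 24, 2020, which is the last day of the replacement period.
Adding 5 calendar days to May 24, 2020 gives May 29, 2020, which is the last day of the response period.
Adding 14 calendar days to May 29, 2020 gives Jun 12, 2020, which is the date on which the refund becomes due.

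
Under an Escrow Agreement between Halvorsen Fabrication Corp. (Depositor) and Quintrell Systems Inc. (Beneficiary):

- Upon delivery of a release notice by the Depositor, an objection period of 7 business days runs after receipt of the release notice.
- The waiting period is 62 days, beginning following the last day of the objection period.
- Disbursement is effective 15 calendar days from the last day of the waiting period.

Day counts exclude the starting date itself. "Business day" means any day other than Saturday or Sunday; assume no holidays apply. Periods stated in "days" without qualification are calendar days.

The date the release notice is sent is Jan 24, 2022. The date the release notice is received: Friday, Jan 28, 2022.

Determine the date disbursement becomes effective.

From Friday, Jan 28, 2022, 7 business days (Jan 31, Feb 1, Feb 2, Feb 3, Feb 4, Feb 7, Feb 8, skipping weekends) brings us to Tuesday, Feb 8, 2022, which is the last day of the objection period.
The last day of the waiting period: Feb 8, 2022 + 62 days = Apr 11, 2022.
The date disbursement becomes effective: 15 calendar days after Apr 11, 2022 is Apr 26, 2022.

Apr 26, 2022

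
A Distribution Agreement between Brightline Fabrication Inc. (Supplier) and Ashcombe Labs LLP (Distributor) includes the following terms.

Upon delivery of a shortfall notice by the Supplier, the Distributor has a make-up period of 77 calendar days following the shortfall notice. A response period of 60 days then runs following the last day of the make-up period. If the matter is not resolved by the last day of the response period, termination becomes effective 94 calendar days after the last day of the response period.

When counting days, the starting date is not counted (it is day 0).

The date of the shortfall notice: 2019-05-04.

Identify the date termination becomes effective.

2019-12-21

The last day of the make-up period: 77 calendar days after 2019-05-04 is 2019-07-20.
The last day of the response period: 60 calendar days after 2019-07-20 is 2019-09-18.
The date termination becomes effective: 94 calendar days after 2019-09-18 is 2019-12-21.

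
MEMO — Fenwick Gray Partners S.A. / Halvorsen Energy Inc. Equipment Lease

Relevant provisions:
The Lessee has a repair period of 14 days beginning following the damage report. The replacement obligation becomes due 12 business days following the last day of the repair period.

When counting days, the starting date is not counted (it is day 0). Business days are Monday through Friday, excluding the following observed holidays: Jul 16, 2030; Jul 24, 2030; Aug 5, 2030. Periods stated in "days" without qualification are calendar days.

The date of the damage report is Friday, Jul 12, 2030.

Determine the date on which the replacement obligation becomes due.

Aug 14, 2030

Adding 14 calendar days to Jul 12, 2030 gives Jul 26, 2030, which is the last day of the repair period.
From Friday, Jul 26, 2030, 12 business days (Jul 29, Jul 30, Jul 31, Aug 1, …, Aug 12, Aug 13, Aug 14, skipping weekends and the listed holiday on Aug 5) brings us to Wednesday, Aug 14, 2030, which is the date on which the replacement obligation becomes due.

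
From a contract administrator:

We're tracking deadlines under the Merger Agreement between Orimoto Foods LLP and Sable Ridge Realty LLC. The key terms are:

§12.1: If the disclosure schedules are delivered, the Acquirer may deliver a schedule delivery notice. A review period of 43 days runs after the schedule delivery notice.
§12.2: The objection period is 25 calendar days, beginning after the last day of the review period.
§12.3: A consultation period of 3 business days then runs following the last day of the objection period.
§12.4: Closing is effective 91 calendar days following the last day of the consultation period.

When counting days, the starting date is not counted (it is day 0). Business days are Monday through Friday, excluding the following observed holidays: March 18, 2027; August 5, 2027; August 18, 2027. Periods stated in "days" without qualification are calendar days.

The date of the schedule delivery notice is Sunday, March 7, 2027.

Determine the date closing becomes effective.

The last day of the review period: 43 calendar days after March 7, 2027 is April 19, 2027.
Adding 25 calendar days to April 19, 2027 gives May 14, 2027, which is the last day of the objection period.
The last day of the consultation period: 3 business days after Friday, May 14, 2027, skipping weekends — May 17, May 18, May 19 — lands on Wednesday, May 19, 2027.
Adding 91 calendar days to May 19, 2027 gives August 18, 2027, which is the date closing becomes effective.

August 18, 2027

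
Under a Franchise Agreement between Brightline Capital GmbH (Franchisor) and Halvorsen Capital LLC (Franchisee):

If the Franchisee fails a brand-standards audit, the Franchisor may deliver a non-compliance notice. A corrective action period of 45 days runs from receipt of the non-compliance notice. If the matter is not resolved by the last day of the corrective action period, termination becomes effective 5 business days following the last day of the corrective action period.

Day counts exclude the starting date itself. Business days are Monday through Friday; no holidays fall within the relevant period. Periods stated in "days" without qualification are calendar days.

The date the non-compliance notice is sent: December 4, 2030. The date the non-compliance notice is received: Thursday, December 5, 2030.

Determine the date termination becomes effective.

The last day of the corrective action period: December 5, 2030 + 45 days = January 19, 2031.
From Sunday, January 19, 2031, 5 business days (Jan 20, Jan 21, Jan 22, Jan 23, Jan 24, skipping weekends) brings us to Friday, January 24, 2031, which is the date termination becomes effective.

January 24, 2031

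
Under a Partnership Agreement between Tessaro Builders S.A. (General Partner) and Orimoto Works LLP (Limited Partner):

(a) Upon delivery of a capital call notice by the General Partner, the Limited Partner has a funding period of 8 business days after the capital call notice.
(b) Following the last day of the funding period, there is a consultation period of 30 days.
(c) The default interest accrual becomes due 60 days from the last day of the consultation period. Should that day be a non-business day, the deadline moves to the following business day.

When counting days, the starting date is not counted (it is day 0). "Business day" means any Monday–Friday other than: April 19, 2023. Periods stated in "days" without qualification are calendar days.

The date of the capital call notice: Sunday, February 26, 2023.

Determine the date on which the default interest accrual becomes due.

From Sunday, February 26, 2023, 8 business days (Feb 27, Feb 28, Mar 1, Mar 2, Mar 3, Mar 6, Mar 7, Mar 8, skipping weekends) brings us to Wednesday, March 8, 2023, which is the last day of the funding period.
The last day of the consultation period: March 8, 2023 + 30 days = April 7, 2023.
Adding 60 calendar days to April 7, 2023 gives June 6, 2023, which is the date on which the default interest accrual becomes due. June 6, 2023 is a Tuesday and is not a listed holiday, so no roll-forward applies.

June 6, 2023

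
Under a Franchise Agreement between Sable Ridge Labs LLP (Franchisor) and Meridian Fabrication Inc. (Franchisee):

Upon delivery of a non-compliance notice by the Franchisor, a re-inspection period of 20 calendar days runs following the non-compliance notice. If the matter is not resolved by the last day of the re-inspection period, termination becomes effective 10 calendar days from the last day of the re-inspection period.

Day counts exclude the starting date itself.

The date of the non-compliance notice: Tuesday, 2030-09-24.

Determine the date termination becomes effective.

2030-10-24

Adding 20 calendar days to 2030-09-24 gives 2030-10-14, which is the last day of the re-inspection period.
The date termination becomes effective: 2030-10-14 + 10 days = 2030-10-24.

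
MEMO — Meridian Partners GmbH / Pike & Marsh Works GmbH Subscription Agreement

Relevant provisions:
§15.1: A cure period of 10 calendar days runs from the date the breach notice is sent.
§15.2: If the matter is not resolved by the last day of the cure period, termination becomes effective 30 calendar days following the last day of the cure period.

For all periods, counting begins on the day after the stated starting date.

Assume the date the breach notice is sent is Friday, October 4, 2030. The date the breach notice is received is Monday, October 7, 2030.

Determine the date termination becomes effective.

November 13, 2030

Adding 10 calendar days to October 4, 2030 gives October 14, 2030, which is the last day of the cure period.
Adding 30 calendar days to October 14, 2030 gives November 13, 2030, which is the date termination becomes effective.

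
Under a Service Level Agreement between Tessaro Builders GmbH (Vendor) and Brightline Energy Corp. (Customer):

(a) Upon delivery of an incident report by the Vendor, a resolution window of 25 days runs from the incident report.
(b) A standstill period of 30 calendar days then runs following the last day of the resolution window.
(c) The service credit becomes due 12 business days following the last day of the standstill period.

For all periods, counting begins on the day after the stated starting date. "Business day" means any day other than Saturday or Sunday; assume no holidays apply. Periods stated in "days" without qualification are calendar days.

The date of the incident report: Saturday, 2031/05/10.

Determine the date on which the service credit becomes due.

The last day of the resolution window: 2031/05/10 + 25 days = 2031/06/04.
The last day of the standstill period: 2031/06/04 + 30 days = 2031/07/04.
The date on which the service credit becomes due: counting 12 business days from Friday, 2031/07/04 (Jul 7, Jul 8, Jul 9, Jul 10, …, Jul 18, Jul 21, Jul 22, skipping weekends) reaches Tuesday, 2031/07/22.

2031/07/22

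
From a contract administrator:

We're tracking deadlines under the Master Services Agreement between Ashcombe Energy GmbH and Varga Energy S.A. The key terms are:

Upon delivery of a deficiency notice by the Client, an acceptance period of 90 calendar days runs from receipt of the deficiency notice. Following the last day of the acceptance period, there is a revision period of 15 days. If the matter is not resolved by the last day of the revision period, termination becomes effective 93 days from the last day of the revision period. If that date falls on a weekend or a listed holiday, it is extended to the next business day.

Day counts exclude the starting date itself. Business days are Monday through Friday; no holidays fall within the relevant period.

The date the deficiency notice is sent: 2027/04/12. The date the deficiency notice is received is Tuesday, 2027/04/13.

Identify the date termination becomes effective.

2027/10/28

The last day of the acceptance period: 90 calendar days after 2027/04/13 is 2027/07/12.
Adding 15 calendar days to 2027/07/12 gives 2027/07/27, which is the last day of the revision period.
The date termination becomes effective: 2027/07/27 + 93 days = 2027/10/28. 2027/10/28 is a Thursday, so no roll-forward applies.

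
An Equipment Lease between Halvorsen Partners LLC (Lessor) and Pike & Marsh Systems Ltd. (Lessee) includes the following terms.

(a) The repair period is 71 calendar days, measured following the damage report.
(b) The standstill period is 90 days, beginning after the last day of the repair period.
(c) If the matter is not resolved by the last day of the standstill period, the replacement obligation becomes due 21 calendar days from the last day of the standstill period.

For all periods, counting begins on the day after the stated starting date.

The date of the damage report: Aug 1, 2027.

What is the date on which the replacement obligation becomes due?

Adding 71 calendar days to Aug 1, 2027 gives Oct 11, 2027, which is the last day of the repair period.
The last day of the standstill period: 90 calendar days after Oct 11, 2027 is Jan 9, 2028.
The date on which the replacement obligation becomes due: 21 calendar days after Jan 9, 2028 is Jan 30, 2028.

Jan 30, 2028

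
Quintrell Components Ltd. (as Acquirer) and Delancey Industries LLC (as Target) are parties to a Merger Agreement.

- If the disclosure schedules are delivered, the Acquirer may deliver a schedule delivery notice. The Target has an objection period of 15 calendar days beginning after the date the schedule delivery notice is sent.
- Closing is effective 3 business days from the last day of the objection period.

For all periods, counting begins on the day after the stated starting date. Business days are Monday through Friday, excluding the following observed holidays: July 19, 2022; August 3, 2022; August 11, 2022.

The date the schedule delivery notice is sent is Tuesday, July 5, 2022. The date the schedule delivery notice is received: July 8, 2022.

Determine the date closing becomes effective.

Adding 15 calendar days to July 5, 2022 gives July 20, 2022, which is the last day of the objection period.
The date closing becomes effective: counting 3 business days from Wednesday, July 20, 2022 (Jul 21, Jul 22, Jul 25, skipping weekends) reaches Monday, July 25, 2022.

July 25, 2022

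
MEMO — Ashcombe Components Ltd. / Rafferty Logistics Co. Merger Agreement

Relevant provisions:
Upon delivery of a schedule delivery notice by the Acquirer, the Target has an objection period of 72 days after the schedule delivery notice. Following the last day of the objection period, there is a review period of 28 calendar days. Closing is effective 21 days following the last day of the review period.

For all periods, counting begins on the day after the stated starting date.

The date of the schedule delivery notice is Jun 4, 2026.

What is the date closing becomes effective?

Oct 3, 2026

Adding 72 calendar days to Jun 4, 2026 gives Aug 15, 2026, which is the last day of the objection period.
The last day of the review period: 28 calendar days after Aug 15, 2026 is Sep 12, 2026.
Adding 21 calendar days to Sep 12, 2026 gives Oct 3, 2026, which is the date closing becomes effective.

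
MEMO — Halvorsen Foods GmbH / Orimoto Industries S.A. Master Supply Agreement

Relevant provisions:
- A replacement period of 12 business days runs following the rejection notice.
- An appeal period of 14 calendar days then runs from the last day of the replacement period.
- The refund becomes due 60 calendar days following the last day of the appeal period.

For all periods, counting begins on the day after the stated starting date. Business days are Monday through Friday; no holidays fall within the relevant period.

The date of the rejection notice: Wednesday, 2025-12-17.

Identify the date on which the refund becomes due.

2026-03-17

The last day of the replacement period: counting 12 business days from Wednesday, 2025-12-17 (Dec 18, Dec 19, Dec 22, Dec 23, …, Dec 31, Jan 1, Jan 2, skipping weekends) reaches Friday, 2026-01-02.
The last day of the appeal period: 2026-01-02 + 14 days = 2026-01-16.
Adding 60 calendar days to 2026-01-16 gives 2026-03-17, which is the date on which the refund becomes due.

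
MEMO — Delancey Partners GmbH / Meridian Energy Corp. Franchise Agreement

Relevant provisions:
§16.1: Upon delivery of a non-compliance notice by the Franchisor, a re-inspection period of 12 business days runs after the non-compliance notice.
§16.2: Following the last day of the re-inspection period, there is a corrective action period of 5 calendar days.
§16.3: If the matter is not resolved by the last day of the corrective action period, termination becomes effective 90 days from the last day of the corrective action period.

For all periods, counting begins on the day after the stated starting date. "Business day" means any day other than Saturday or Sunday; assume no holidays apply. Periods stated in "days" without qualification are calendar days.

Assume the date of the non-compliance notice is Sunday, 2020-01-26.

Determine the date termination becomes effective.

2020-05-16

The last day of the re-inspection period: counting 12 business days from Sunday, 2020-01-26 (Jan 27, Jan 28, Jan 29, Jan 30, …, Feb 7, Feb 10, Feb 11, skipping weekends) reaches Tuesday, 2020-02-11.
The last day of the corrective action period: 5 calendar days after 2020-02-11 is 2020-02-16.
The date termination becomes effective: 90 calendar days after 2020-02-16 is 2020-05-16.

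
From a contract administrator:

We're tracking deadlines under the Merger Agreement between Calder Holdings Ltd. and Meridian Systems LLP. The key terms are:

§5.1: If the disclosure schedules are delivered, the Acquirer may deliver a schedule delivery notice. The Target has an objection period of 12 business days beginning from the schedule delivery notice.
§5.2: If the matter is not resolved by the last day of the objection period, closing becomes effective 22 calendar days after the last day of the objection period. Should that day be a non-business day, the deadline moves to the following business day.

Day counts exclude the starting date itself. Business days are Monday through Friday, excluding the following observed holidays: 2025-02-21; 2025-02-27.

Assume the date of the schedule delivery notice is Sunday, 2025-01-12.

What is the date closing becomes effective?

The last day of the objection period: counting 12 business days from Sunday, 2025-01-12 (Jan 13, Jan 14, Jan 15, Jan 16, …, Jan 24, Jan 27, Jan 28, skipping weekends) reaches Tuesday, 2025-01-28.
The date closing becomes effective: 22 calendar days after 2025-01-28 is 2025-02-19. 2025-02-19 is a Wednesday and is not a listed holiday, so no roll-forward applies.

2025-02-19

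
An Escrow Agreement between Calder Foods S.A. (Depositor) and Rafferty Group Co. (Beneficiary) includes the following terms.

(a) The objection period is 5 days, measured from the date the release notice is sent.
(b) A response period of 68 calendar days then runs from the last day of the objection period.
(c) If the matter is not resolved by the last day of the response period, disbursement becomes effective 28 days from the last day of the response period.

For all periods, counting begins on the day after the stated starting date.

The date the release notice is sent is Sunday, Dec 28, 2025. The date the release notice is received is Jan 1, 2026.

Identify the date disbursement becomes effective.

Apr 8, 2026

The last day of the objection period: Dec 28, 2025 + 5 days = Jan 2, 2026.
Adding 68 calendar days to Jan 2, 2026 gives Mar 11, 2026, which is the last day of the response period.
Adding 28 calendar days to Mar 11, 2026 gives Apr 8, 2026, which is the date disbursement becomes effective.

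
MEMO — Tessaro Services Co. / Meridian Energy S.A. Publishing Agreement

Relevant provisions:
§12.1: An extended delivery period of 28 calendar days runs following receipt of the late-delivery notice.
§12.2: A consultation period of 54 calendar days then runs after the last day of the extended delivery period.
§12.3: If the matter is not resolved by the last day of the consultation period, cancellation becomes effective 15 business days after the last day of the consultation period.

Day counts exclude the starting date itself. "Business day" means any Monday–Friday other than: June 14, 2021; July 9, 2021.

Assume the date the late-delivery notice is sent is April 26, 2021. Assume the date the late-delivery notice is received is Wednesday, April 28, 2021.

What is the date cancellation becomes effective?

August 9, 2021

Adding 28 calendar days to April 28, 2021 gives May 26, 2021, which is the last day of the extended delivery period.
The last day of the consultation period: 54 calendar days after May 26, 2021 is July 19, 2021.
The date cancellation becomes effective: counting 15 business days from Monday, July 19, 2021 (Jul 20, Jul 21, Jul 22, Jul 23, …, Aug 5, Aug 6, Aug 9, skipping weekends) reaches Monday, August 9, 2021.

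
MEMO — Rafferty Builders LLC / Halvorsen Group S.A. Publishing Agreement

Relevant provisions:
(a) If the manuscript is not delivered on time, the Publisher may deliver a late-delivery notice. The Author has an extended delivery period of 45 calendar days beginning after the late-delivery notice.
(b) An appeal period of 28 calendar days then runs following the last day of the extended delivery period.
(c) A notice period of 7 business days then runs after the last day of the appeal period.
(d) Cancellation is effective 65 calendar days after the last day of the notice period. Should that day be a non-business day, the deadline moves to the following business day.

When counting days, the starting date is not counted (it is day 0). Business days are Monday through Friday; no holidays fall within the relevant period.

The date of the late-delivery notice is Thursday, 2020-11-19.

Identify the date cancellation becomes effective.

2021-04-15

Adding 45 calendar days to 2020-11-19 gives 2021-01-03, which is the last day of the extended delivery period.
The last day of the appeal period: 2021-01-03 + 28 days = 2021-01-31.
The last day of the notice period: 7 business days after Sunday, 2021-01-31, skipping weekends — Feb 1, Feb 2, Feb 3, Feb 4, Feb 5, Feb 8, Feb 9 — lands on Tuesday, 2021-02-09.
Adding 65 calendar days to 2021-02-09 gives 2021-04-15, which is the date cancellation becomes effective. 2021-04-15 is a Thursday, so no roll-forward applies.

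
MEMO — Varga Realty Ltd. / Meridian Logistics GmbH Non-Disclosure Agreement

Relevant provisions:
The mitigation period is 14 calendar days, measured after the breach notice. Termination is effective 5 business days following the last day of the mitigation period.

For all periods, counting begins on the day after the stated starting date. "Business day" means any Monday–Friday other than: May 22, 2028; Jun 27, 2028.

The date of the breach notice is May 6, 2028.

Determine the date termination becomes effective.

Adding 14 calendar days to May 6, 2028 gives May 20, 2028, which is the last day of the mitigation period.
The date termination becomes effective: counting 5 business days from Saturday, May 20, 2028 (May 23, May 24, May 25, May 26, May 29, skipping weekends and the listed holiday on May 22) reaches Monday, May 29, 2028.

May 29, 2028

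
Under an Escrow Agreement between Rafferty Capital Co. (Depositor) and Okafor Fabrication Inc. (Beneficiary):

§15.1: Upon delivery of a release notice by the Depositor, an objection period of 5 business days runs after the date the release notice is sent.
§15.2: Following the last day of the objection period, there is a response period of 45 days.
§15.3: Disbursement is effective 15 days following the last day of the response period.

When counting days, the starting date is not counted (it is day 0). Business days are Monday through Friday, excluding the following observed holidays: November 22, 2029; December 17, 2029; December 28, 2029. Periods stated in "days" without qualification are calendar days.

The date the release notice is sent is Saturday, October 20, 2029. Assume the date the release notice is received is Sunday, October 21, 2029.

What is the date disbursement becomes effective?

December 25, 2029

The last day of the objection period: counting 5 business days from Saturday, October 20, 2029 (Oct 22, Oct 23, Oct 24, Oct 25, Oct 26, skipping weekends) reaches Friday, October 26, 2029.
Adding 45 calendar days to October 26, 2029 gives December 10, 2029, which is the last day of the response period.
The date disbursement becomes effective: December 10, 2029 + 15 days = December 25, 2029.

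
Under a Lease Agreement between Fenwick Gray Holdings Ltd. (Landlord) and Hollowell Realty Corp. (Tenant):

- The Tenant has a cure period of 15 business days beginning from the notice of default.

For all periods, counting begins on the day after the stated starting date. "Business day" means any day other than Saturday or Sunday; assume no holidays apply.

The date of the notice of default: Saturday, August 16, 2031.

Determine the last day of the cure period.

September 5, 2031

The last day of the cure period: counting 15 business days from Saturday, August 16, 2031 (Aug 18, Aug 19, Aug 20, Aug 21, …, Sep 3, Sep 4, Sep 5, skipping weekends) reaches Friday, September 5, 2031.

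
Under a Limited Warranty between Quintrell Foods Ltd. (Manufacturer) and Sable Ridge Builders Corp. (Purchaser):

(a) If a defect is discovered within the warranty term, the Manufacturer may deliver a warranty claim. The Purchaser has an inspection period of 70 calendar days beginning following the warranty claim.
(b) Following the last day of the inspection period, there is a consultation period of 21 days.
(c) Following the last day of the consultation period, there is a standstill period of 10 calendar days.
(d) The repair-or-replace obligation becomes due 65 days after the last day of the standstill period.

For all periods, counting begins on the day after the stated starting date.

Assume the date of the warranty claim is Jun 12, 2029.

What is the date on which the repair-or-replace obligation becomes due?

Adding 70 calendar days to Jun 12, 2029 gives Aug 21, 2029, which is the last day of the inspection period.
The last day of the consultation period: Aug 21, 2029 + 21 days = Sep 11, 2029.
Adding 10 calendar days to Sep 11, 2029 gives Sep 21, 2029, which is the last day of the standstill period.
The date on which the repair-or-replace obligation becomes due: 65 calendar days after Sep 21, 2029 is Nov 25, 2029.

Nov 25, 2029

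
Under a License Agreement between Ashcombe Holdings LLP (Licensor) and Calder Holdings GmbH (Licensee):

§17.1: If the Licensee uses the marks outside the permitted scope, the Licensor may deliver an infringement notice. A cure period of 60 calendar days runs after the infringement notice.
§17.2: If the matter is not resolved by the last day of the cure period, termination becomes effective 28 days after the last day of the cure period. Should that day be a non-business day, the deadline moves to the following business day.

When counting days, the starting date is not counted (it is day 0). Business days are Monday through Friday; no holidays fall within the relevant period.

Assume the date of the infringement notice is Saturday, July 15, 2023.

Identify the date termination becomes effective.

October 11, 2023

Adding 60 calendar days to July 15, 2023 gives September 13, 2023, which is the last day of the cure period.
The date termination becomes effective: September 13, 2023 + 28 days = October 11, 2023. October 11, 2023 is a Wednesday, so no roll-forward applies.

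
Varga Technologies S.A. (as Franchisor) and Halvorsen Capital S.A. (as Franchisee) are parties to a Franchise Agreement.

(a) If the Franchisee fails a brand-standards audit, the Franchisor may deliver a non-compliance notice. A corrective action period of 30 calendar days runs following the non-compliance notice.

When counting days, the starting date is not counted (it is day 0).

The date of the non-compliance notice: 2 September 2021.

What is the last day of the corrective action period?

2 October 2021

The last day of the corrective action period: 2 September 2021 + 30 days = 2 October 2021.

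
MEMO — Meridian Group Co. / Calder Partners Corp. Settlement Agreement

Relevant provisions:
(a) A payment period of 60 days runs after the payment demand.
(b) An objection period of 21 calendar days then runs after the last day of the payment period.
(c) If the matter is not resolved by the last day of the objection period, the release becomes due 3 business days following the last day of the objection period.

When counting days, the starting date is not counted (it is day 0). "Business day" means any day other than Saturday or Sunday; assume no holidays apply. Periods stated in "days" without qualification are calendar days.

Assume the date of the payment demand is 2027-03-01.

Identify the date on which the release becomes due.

2027-05-26

The last day of the payment period: 2027-03-01 + 60 days = 2027-04-30.
The last day of the objection period: 21 calendar days after 2027-04-30 is 2027-05-21.
From Friday, 2027-05-21, 3 business days (May 24, May 25, May 26, skipping weekends) brings us to Wednesday, 2027-05-26, which is the date on which the release becomes due.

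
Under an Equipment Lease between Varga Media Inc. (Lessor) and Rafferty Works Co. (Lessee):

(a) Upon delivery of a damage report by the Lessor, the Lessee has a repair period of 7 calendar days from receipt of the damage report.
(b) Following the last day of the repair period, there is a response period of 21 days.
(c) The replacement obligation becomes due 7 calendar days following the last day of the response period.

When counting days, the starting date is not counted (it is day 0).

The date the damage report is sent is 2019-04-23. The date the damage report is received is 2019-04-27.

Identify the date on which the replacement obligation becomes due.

2019-06-01

The last day of the repair period: 2019-04-27 + 7 days = 2019-05-04.
The last day of the response period: 2019-05-04 + 21 days = 2019-05-25.
The date on which the replacement obligation becomes due: 2019-05-25 + 7 days = 2019-06-01.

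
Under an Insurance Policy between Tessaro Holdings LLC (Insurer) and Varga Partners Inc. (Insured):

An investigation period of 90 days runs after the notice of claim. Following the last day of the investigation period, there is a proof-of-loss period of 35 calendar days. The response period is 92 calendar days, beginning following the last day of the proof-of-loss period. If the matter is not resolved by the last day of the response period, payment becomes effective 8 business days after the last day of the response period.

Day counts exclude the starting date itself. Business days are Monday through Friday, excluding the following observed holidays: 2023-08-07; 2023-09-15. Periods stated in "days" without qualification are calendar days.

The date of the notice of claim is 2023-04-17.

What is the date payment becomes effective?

2023-11-30

Adding 90 calendar days to 2023-04-17 gives 2023-07-16, which is the last day of the investigation period.
Adding 35 calendar days to 2023-07-16 gives 2023-08-20, which is the last day of the proof-of-loss period.
Adding 92 calendar days to 2023-08-20 gives 2023-11-20, which is the last day of the response period.
The date payment becomes effective: 8 business days after Monday, 2023-11-20, skipping weekends — Nov 21, Nov 22, Nov 23, Nov 24, Nov 27, Nov 28, Nov 29, Nov 30 — lands on Thursday, 2023-11-30.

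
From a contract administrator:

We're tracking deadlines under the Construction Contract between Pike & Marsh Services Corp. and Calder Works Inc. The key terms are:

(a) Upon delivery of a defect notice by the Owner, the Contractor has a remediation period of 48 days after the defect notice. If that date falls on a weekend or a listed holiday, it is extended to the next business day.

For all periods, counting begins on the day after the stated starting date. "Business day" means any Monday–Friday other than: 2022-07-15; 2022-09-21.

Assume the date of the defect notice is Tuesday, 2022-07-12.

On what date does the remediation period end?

2022-08-29

Adding 48 calendar days to 2022-07-12 gives 2022-08-29, which is the last day of the remediation period. 2022-08-29 is a Monday and is not a listed holiday, so no roll-forward applies.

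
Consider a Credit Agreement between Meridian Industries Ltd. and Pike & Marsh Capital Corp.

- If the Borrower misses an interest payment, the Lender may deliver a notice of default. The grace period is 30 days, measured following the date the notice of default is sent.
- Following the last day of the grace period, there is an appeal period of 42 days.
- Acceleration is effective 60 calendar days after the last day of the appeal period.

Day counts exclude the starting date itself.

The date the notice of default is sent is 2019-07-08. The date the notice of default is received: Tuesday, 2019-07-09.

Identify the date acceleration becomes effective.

Adding 30 calendar days to 2019-07-08 gives 2019-08-07, which is the last day of the grace period.
The last day of the appeal period: 2019-08-07 + 42 days = 2019-09-18.
The date acceleration becomes effective: 2019-09-18 + 60 days = 2019-11-17.

2019-11-17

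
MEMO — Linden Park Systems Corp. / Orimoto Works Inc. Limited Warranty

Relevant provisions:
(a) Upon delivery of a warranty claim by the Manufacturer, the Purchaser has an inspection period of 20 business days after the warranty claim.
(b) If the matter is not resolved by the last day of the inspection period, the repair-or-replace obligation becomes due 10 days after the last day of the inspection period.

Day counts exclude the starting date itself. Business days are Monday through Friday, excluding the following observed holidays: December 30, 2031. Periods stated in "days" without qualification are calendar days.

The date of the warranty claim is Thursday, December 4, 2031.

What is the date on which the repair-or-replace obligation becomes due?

January 12, 2032

From Thursday, December 4, 2031, 20 business days (Dec 5, Dec 8, Dec 9, Dec 10, …, Dec 31, Jan 1, Jan 2, skipping weekends and the listed holiday on Dec 30) brings us to Friday, January 2, 2032, which is the last day of the inspection period.
The date on which the repair-or-replace obligation becomes due: 10 calendar days after January 2, 2032 is January 12, 2032.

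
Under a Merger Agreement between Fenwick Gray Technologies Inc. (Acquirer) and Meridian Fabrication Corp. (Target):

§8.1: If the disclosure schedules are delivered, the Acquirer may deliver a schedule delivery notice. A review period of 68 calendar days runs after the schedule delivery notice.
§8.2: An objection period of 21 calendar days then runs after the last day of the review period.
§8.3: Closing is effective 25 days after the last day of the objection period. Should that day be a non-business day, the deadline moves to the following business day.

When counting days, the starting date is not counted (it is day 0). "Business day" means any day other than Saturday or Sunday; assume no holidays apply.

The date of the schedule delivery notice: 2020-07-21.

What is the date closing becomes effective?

The last day of the review period: 2020-07-21 + 68 days = 2020-09-27.
The last day of the objection period: 2020-09-27 + 21 days = 2020-10-18.
The date closing becomes effective: 2020-10-18 + 25 days = 2020-11-12. 2020-11-12 is a Thursday, so no roll-forward applies.

2020-11-12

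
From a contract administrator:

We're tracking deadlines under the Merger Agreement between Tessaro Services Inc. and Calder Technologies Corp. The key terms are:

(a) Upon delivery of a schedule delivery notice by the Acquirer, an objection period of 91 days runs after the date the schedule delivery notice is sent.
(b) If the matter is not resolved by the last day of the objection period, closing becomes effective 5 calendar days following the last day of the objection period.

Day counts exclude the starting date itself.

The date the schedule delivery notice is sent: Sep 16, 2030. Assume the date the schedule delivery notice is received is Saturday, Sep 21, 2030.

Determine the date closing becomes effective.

The last day of the objection period: Sep 16, 2030 + 91 days = Dec 16, 2030.
Adding 5 calendar days to Dec 16, 2030 gives Dec 21, 2030, which is the date closing becomes effective.

Dec 21, 2030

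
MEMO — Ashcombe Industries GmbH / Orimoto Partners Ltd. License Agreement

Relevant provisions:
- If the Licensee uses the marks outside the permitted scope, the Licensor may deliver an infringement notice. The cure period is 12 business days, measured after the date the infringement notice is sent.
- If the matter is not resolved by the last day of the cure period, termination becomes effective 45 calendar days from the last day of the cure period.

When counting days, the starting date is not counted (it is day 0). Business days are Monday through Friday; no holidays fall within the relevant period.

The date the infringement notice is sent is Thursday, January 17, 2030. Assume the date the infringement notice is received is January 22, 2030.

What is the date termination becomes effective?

March 21, 2030

The last day of the cure period: 12 business days after Thursday, January 17, 2030, skipping weekends — Jan 18, Jan 21, Jan 22, Jan 23, …, Jan 31, Feb 1, Feb 4 — lands on Monday, February 4, 2030.
The date termination becomes effective: 45 calendar days after February 4, 2030 is March 21, 2030.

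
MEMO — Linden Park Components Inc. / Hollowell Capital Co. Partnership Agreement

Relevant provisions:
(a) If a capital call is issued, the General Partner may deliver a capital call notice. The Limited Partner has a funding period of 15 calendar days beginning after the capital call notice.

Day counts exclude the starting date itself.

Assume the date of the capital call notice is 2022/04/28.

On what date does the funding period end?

2022/05/13

Adding 15 calendar days to 2022/04/28 gives 2022/05/13, which is the last day of the funding period.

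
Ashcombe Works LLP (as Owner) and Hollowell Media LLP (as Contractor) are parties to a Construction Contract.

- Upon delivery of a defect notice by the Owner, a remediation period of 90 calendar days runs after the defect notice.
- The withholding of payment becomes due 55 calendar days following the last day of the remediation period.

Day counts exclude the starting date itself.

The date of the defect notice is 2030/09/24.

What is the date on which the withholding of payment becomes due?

2031/02/16

Adding 90 calendar days to 2030/09/24 gives 2030/12/23, which is the last day of the remediation period.
The date on which the withholding of payment becomes due: 2030/12/23 + 55 days = 2031/02/16.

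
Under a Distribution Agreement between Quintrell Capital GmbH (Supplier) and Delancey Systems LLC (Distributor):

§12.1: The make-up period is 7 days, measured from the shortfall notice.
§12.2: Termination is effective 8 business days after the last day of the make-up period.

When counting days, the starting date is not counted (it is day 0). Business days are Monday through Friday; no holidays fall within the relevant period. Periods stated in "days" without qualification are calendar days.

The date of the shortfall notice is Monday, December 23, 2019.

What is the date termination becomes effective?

The last day of the make-up period: 7 calendar days after December 23, 2019 is December 30, 2019.
The date termination becomes effective: counting 8 business days from Monday, December 30, 2019 (Dec 31, Jan 1, Jan 2, Jan 3, Jan 6, Jan 7, Jan 8, Jan 9, skipping weekends) reaches Thursday, January 9, 2020.

January 9, 2020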